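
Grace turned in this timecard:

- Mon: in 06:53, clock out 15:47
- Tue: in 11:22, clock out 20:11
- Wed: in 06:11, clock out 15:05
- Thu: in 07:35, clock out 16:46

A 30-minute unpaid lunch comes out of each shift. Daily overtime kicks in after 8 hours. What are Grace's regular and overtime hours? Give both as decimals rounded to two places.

Mon: 06:53–15:47 = 8 h 54 min; less 30 min break → 8 h 24 min
Tue: 11:22–20:11 = 8 h 49 min; less 30 min break → 8 h 19 min
Wed: 06:11–15:05 = 8 h 54 min; less 30 min break → 8 h 24 min
Thu: 07:35–16:46 = 9 h 11 min; less 30 min break → 8 h 41 min
Mon reg 8 h 0 min / OT 0 h 24 min; Tue reg 8 h 0 min / OT 0 h 19 min; Wed reg 8 h 0 min / OT 0 h 24 min; Thu reg 8 h 0 min / OT 0 h 41 min.
Totals: regular 32 h 0 min, overtime 1 h 48 min.

Regular 32.00 hours, overtime 1.80 hours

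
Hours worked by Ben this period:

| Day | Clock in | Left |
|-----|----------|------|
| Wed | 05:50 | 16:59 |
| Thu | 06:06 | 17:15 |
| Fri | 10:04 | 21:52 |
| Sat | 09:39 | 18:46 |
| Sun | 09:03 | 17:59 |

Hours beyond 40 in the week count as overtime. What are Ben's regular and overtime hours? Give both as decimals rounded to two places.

Wed: 05:50–16:59 = 11 h 9 min
Thu: 06:06–17:15 = 11 h 9 min
Fri: 10:04–21:52 = 11 h 48 min
Sat: 09:39–18:46 = 9 h 7 min
Sun: 09:03–17:59 = 8 h 56 min
Total worked: 52 h 9 min = 52.15 h.
Threshold 40 h → overtime 12 h 9 min, regular 40 h 0 min.

Regular 40.00 hours, overtime 12.15 hours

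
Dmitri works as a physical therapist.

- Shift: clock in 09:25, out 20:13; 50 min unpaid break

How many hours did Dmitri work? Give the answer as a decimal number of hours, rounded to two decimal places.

Shift: 09:25–20:13 = 10 h 48 min; less 50 min break → 9 h 58 min

9.97 hours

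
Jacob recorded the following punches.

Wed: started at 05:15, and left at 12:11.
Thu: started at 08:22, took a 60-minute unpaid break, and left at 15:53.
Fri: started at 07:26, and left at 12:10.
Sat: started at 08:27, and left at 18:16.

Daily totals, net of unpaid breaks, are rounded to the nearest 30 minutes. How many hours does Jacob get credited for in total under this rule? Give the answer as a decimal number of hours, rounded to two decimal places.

Wed: 05:15–12:11 = 6 h 56 min → rounds to 7 h 0 min
Thu: 08:22–15:53 = 7 h 31 min − 60 min = 6 h 31 min → rounds to 6 h 30 min
Fri: 07:26–12:10 = 4 h 44 min → rounds to 4 h 30 min
Sat: 08:27–18:16 = 9 h 49 min → rounds to 10 h 0 min
Total credited: 28 h 0 min.

28.00 hours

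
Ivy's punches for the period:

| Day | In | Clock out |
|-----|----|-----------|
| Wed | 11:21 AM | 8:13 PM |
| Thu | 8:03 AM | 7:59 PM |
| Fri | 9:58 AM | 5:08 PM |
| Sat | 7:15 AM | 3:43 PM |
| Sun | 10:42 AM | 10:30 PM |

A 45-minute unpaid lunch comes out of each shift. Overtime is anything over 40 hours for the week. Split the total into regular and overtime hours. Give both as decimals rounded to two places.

Wed: 11:21 AM–8:13 PM = 8 h 52 min; less 45 min break → 8 h 7 min
Thu: 8:03 AM–7:59 PM = 11 h 56 min; less 45 min break → 11 h 11 min
Fri: 9:58 AM–5:08 PM = 7 h 10 min; less 45 min break → 6 h 25 min
Sat: 7:15 AM–3:43 PM = 8 h 28 min; less 45 min break → 7 h 43 min
Sun: 10:42 AM–10:30 PM = 11 h 48 min; less 45 min break → 11 h 3 min
Total worked: 44 h 29 min = 44.48 h.
Threshold 40 h → overtime 4 h 29 min, regular 40 h 0 min.

Regular 40.00 hours, overtime 4.48 hours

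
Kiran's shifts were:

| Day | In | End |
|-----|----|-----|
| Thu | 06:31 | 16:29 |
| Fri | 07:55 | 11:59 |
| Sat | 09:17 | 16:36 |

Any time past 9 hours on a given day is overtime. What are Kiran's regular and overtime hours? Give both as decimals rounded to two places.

Regular 20.38 hours, overtime 0.97 hours

Thu: 06:31–16:29 = 9 h 58 min
Fri: 07:55–11:59 = 4 h 4 min
Sat: 09:17–16:36 = 7 h 19 min
Thu reg 9 h 0 min / OT 0 h 58 min; Fri reg 4 h 4 min / OT 0 h 0 min; Sat reg 7 h 19 min / OT 0 h 0 min.
Totals: regular 20 h 23 min, overtime 0 h 58 min.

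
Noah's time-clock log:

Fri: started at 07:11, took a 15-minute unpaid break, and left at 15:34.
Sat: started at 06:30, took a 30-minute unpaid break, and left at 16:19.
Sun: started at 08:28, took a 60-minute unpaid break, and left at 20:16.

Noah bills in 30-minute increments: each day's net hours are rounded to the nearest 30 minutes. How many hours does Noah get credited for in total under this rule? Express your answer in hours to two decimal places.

Fri: 07:11–15:34 = 8 h 23 min − 15 min = 8 h 8 min → rounds to 8 h 0 min
Sat: 06:30–16:19 = 9 h 49 min − 30 min = 9 h 19 min → rounds to 9 h 30 min
Sun: 08:28–20:16 = 11 h 48 min − 60 min = 10 h 48 min → rounds to 11 h 0 min
Total credited: 28 h 30 min.

28.50 hours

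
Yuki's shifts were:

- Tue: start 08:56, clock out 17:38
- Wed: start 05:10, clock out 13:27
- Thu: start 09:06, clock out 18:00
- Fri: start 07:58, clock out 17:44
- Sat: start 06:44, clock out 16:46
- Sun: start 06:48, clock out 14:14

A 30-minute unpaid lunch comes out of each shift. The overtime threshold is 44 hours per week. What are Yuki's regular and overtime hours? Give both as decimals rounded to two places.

Tue: 08:56–17:38 = 8 h 42 min; less 30 min break → 8 h 12 min
Wed: 05:10–13:27 = 8 h 17 min; less 30 min break → 7 h 47 min
Thu: 09:06–18:00 = 8 h 54 min; less 30 min break → 8 h 24 min
Fri: 07:58–17:44 = 9 h 46 min; less 30 min break → 9 h 16 min
Sat: 06:44–16:46 = 10 h 2 min; less 30 min break → 9 h 32 min
Sun: 06:48–14:14 = 7 h 26 min; less 30 min break → 6 h 56 min
Total worked: 50 h 7 min = 50.12 h.
Threshold 44 h → overtime 6 h 7 min, regular 44 h 0 min.

Regular 44.00 hours, overtime 6.12 hours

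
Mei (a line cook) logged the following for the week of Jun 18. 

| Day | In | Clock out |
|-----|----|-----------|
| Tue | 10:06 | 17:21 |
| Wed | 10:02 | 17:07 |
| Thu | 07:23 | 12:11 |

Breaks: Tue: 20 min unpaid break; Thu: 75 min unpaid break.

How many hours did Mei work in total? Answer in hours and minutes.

Tue: 10:06–17:21 = 7 h 15 min; less 20 min break → 6 h 55 min
Wed: 10:02–17:07 = 7 h 5 min
Thu: 07:23–12:11 = 4 h 48 min; less 75 min break → 3 h 33 min
Total: 6 h 55 min + 7 h 5 min + 3 h 33 min = 17 h 33 min.

17 h 33 min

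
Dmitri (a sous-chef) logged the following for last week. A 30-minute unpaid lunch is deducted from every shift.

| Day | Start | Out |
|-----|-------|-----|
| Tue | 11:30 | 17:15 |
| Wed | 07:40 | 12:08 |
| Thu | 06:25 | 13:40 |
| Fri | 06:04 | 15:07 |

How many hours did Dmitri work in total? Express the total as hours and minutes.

Tue: 11:30–17:15 = 5 h 45 min; less 30 min break → 5 h 15 min
Wed: 07:40–12:08 = 4 h 28 min; less 30 min break → 3 h 58 min
Thu: 06:25–13:40 = 7 h 15 min; less 30 min break → 6 h 45 min
Fri: 06:04–15:07 = 9 h 3 min; less 30 min break → 8 h 33 min
Total: 5 h 15 min + 3 h 58 min + 6 h 45 min + 8 h 33 min = 24 h 31 min.

24 h 31 min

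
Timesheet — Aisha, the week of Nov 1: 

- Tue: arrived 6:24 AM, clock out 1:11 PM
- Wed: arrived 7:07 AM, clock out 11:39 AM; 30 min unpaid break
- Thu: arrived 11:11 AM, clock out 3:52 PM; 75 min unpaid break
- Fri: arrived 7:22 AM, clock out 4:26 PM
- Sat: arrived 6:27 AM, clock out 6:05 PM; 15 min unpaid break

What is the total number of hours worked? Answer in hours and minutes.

34 h 42 min

Tue: 6:24 AM–1:11 PM = 6 h 47 min
Wed: 7:07 AM–11:39 AM = 4 h 32 min; less 30 min break → 4 h 2 min
Thu: 11:11 AM–3:52 PM = 4 h 41 min; less 75 min break → 3 h 26 min
Fri: 7:22 AM–4:26 PM = 9 h 4 min
Sat: 6:27 AM–6:05 PM = 11 h 38 min; less 15 min break → 11 h 23 min
Total: 6 h 47 min + 4 h 2 min + 3 h 26 min + 9 h 4 min + 11 h 23 min = 34 h 42 min.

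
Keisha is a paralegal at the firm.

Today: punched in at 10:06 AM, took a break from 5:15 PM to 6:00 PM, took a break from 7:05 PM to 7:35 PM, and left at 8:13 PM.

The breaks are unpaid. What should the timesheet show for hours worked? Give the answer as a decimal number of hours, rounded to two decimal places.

8.87 hours

Today: 10:06 AM–8:13 PM = 10 h 7 min; less 75 min break → 8 h 52 min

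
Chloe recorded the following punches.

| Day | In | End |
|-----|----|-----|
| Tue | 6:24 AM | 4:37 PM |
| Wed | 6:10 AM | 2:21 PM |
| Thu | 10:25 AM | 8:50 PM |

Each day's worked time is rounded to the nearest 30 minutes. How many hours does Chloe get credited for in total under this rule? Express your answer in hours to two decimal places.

Tue: 6:24 AM–4:37 PM = 10 h 13 min → rounds to 10 h 0 min
Wed: 6:10 AM–2:21 PM = 8 h 11 min → rounds to 8 h 0 min
Thu: 10:25 AM–8:50 PM = 10 h 25 min → rounds to 10 h 30 min
Total credited: 28 h 30 min.

28.50 hours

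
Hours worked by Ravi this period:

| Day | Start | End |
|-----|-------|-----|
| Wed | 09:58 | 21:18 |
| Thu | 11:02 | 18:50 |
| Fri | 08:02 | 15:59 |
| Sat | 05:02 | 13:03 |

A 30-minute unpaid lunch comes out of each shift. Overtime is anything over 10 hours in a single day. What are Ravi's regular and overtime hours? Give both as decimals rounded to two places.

Regular 32.27 hours, overtime 0.83 hours

Wed: 09:58–21:18 = 11 h 20 min; less 30 min break → 10 h 50 min
Thu: 11:02–18:50 = 7 h 48 min; less 30 min break → 7 h 18 min
Fri: 08:02–15:59 = 7 h 57 min; less 30 min break → 7 h 27 min
Sat: 05:02–13:03 = 8 h 1 min; less 30 min break → 7 h 31 min
Wed reg 10 h 0 min / OT 0 h 50 min; Thu reg 7 h 18 min / OT 0 h 0 min; Fri reg 7 h 27 min / OT 0 h 0 min; Sat reg 7 h 31 min / OT 0 h 0 min.
Totals: regular 32 h 16 min, overtime 0 h 50 min.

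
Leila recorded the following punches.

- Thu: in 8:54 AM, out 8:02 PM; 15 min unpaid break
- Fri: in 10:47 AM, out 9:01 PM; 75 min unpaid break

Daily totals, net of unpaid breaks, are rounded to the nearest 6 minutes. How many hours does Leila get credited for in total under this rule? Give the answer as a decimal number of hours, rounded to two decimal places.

19.90 hours

Thu: 8:54 AM–8:02 PM = 11 h 8 min − 15 min = 10 h 53 min → rounds to 10 h 54 min
Fri: 10:47 AM–9:01 PM = 10 h 14 min − 75 min = 8 h 59 min → rounds to 9 h 0 min
Total credited: 19 h 54 min.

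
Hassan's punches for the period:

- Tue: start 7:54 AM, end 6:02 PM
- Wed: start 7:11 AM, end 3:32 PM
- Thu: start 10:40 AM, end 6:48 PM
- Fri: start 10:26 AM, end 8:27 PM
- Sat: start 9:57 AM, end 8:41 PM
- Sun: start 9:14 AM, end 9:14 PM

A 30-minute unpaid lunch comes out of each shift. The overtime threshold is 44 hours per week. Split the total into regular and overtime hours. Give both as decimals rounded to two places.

Tue: 7:54 AM–6:02 PM = 10 h 8 min; less 30 min break → 9 h 38 min
Wed: 7:11 AM–3:32 PM = 8 h 21 min; less 30 min break → 7 h 51 min
Thu: 10:40 AM–6:48 PM = 8 h 8 min; less 30 min break → 7 h 38 min
Fri: 10:26 AM–8:27 PM = 10 h 1 min; less 30 min break → 9 h 31 min
Sat: 9:57 AM–8:41 PM = 10 h 44 min; less 30 min break → 10 h 14 min
Sun: 9:14 AM–9:14 PM = 12 h 0 min; less 30 min break → 11 h 30 min
Total worked: 56 h 22 min = 56.37 h.
Threshold 44 h → overtime 12 h 22 min, regular 44 h 0 min.

Regular 44.00 hours, overtime 12.37 hours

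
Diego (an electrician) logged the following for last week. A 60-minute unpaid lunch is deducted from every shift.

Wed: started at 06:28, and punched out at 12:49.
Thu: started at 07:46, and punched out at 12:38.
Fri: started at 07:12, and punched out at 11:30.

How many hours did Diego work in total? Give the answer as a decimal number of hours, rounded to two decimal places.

12.52 hours

Wed: 06:28–12:49 = 6 h 21 min; less 60 min break → 5 h 21 min
Thu: 07:46–12:38 = 4 h 52 min; less 60 min break → 3 h 52 min
Fri: 07:12–11:30 = 4 h 18 min; less 60 min break → 3 h 18 min
Total: 5 h 21 min + 3 h 52 min + 3 h 18 min = 12 h 31 min.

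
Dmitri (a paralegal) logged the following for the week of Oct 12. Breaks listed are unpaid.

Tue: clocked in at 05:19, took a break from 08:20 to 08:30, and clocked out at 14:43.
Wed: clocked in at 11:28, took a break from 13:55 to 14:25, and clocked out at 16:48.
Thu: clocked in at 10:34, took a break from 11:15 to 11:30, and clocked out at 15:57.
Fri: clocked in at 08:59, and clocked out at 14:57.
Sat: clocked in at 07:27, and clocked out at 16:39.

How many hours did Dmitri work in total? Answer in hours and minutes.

34 h 22 min

Tue: 05:19–14:43 = 9 h 24 min; less 10 min break → 9 h 14 min
Wed: 11:28–16:48 = 5 h 20 min; less 30 min break → 4 h 50 min
Thu: 10:34–15:57 = 5 h 23 min; less 15 min break → 5 h 8 min
Fri: 08:59–14:57 = 5 h 58 min
Sat: 07:27–16:39 = 9 h 12 min
Total: 9 h 14 min + 4 h 50 min + 5 h 8 min + 5 h 58 min + 9 h 12 min = 34 h 22 min.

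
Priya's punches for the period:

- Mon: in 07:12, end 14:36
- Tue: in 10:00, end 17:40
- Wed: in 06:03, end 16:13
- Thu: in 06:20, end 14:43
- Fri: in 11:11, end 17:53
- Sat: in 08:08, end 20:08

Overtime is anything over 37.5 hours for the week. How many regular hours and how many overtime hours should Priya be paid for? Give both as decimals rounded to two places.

Mon: 07:12–14:36 = 7 h 24 min
Tue: 10:00–17:40 = 7 h 40 min
Wed: 06:03–16:13 = 10 h 10 min
Thu: 06:20–14:43 = 8 h 23 min
Fri: 11:11–17:53 = 6 h 42 min
Sat: 08:08–20:08 = 12 h 0 min
Total worked: 52 h 19 min = 52.32 h.
Threshold 37.5 h → overtime 14 h 49 min, regular 37 h 30 min.

Regular 37.50 hours, overtime 14.82 hours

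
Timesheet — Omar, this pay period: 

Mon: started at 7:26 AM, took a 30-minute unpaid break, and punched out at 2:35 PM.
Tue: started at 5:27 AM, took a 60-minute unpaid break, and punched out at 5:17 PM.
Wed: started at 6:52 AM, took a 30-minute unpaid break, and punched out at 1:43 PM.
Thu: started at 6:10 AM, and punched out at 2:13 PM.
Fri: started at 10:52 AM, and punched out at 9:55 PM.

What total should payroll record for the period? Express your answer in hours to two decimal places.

Mon: 7:26 AM–2:35 PM = 7 h 9 min; less 30 min break → 6 h 39 min
Tue: 5:27 AM–5:17 PM = 11 h 50 min; less 60 min break → 10 h 50 min
Wed: 6:52 AM–1:43 PM = 6 h 51 min; less 30 min break → 6 h 21 min
Thu: 6:10 AM–2:13 PM = 8 h 3 min
Fri: 10:52 AM–9:55 PM = 11 h 3 min
Total: 6 h 39 min + 10 h 50 min + 6 h 21 min + 8 h 3 min + 11 h 3 min = 42 h 56 min.

42.93 hours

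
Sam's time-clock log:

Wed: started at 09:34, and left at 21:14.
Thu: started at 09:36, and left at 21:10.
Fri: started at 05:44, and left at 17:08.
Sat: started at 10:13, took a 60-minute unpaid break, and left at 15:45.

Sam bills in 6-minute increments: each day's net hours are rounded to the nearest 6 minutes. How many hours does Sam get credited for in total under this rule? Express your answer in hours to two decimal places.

Wed: 09:34–21:14 = 11 h 40 min → rounds to 11 h 42 min
Thu: 09:36–21:10 = 11 h 34 min → rounds to 11 h 36 min
Fri: 05:44–17:08 = 11 h 24 min → rounds to 11 h 24 min
Sat: 10:13–15:45 = 5 h 32 min − 60 min = 4 h 32 min → rounds to 4 h 30 min
Total credited: 39 h 12 min.

39.20 hours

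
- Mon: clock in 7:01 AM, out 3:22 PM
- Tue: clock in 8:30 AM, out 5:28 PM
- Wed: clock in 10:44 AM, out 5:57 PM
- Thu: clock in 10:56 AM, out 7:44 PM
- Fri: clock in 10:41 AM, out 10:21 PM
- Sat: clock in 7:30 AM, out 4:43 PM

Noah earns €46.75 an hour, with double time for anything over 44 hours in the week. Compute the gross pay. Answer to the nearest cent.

Mon: 7:01 AM–3:22 PM = 8 h 21 min
Tue: 8:30 AM–5:28 PM = 8 h 58 min
Wed: 10:44 AM–5:57 PM = 7 h 13 min
Thu: 10:56 AM–7:44 PM = 8 h 48 min
Fri: 10:41 AM–10:21 PM = 11 h 40 min
Sat: 7:30 AM–4:43 PM = 9 h 13 min
Total worked: 54 h 13 min = 3253 min.
Regular 44 h 0 min = 2640 min at €46.75/h; overtime 10 h 13 min = 613 min at €93.50/h.
Pay = (2640 × €46.75 + 613 × €93.50) ÷ 60 = €3012.26.

€3012.26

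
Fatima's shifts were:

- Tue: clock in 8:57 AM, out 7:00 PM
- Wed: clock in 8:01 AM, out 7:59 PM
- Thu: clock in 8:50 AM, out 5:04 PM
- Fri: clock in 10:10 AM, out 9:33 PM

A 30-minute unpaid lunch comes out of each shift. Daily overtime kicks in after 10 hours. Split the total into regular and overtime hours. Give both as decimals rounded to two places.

Regular 37.28 hours, overtime 2.35 hours

Tue: 8:57 AM–7:00 PM = 10 h 3 min; less 30 min break → 9 h 33 min
Wed: 8:01 AM–7:59 PM = 11 h 58 min; less 30 min break → 11 h 28 min
Thu: 8:50 AM–5:04 PM = 8 h 14 min; less 30 min break → 7 h 44 min
Fri: 10:10 AM–9:33 PM = 11 h 23 min; less 30 min break → 10 h 53 min
Tue reg 9 h 33 min / OT 0 h 0 min; Wed reg 10 h 0 min / OT 1 h 28 min; Thu reg 7 h 44 min / OT 0 h 0 min; Fri reg 10 h 0 min / OT 0 h 53 min.
Totals: regular 37 h 17 min, overtime 2 h 21 min.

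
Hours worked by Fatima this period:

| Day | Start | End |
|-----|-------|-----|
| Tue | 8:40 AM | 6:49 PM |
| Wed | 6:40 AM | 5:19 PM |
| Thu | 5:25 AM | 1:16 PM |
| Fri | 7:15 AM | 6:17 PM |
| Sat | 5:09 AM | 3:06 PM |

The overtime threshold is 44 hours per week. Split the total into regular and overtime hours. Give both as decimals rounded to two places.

Tue: 8:40 AM–6:49 PM = 10 h 9 min
Wed: 6:40 AM–5:19 PM = 10 h 39 min
Thu: 5:25 AM–1:16 PM = 7 h 51 min
Fri: 7:15 AM–6:17 PM = 11 h 2 min
Sat: 5:09 AM–3:06 PM = 9 h 57 min
Total worked: 49 h 38 min = 49.63 h.
Threshold 44 h → overtime 5 h 38 min, regular 44 h 0 min.

Regular 44.00 hours, overtime 5.63 hours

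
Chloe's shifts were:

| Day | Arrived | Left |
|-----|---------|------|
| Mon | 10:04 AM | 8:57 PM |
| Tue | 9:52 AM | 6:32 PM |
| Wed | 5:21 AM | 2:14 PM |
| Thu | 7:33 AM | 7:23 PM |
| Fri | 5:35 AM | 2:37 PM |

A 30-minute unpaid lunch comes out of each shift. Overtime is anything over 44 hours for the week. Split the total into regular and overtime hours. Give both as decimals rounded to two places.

Regular 44.00 hours, overtime 2.80 hours

Mon: 10:04 AM–8:57 PM = 10 h 53 min; less 30 min break → 10 h 23 min
Tue: 9:52 AM–6:32 PM = 8 h 40 min; less 30 min break → 8 h 10 min
Wed: 5:21 AM–2:14 PM = 8 h 53 min; less 30 min break → 8 h 23 min
Thu: 7:33 AM–7:23 PM = 11 h 50 min; less 30 min break → 11 h 20 min
Fri: 5:35 AM–2:37 PM = 9 h 2 min; less 30 min break → 8 h 32 min
Total worked: 46 h 48 min = 46.80 h.
Threshold 44 h → overtime 2 h 48 min, regular 44 h 0 min.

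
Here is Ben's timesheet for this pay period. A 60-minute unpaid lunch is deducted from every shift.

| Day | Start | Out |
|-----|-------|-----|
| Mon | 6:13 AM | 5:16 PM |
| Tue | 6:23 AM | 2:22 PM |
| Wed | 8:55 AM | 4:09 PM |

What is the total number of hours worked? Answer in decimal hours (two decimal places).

23.27 hours

Mon: 6:13 AM–5:16 PM = 11 h 3 min; less 60 min break → 10 h 3 min
Tue: 6:23 AM–2:22 PM = 7 h 59 min; less 60 min break → 6 h 59 min
Wed: 8:55 AM–4:09 PM = 7 h 14 min; less 60 min break → 6 h 14 min
Total: 10 h 3 min + 6 h 59 min + 6 h 14 min = 23 h 16 min.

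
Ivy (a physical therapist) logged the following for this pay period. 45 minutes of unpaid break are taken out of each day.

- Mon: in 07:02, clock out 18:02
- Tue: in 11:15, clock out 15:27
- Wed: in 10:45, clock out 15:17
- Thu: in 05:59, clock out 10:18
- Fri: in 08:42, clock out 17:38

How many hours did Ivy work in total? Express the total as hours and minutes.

29 h 14 min

Mon: 07:02–18:02 = 11 h 0 min; less 45 min break → 10 h 15 min
Tue: 11:15–15:27 = 4 h 12 min; less 45 min break → 3 h 27 min
Wed: 10:45–15:17 = 4 h 32 min; less 45 min break → 3 h 47 min
Thu: 05:59–10:18 = 4 h 19 min; less 45 min break → 3 h 34 min
Fri: 08:42–17:38 = 8 h 56 min; less 45 min break → 8 h 11 min
Total: 10 h 15 min + 3 h 27 min + 3 h 47 min + 3 h 34 min + 8 h 11 min = 29 h 14 min.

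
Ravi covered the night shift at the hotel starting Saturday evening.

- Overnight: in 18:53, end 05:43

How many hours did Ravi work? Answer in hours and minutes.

10 h 50 min

Overnight: 18:53 → midnight = 5 h 7 min; midnight → 05:43 = 5 h 43 min; span 10 h 50 min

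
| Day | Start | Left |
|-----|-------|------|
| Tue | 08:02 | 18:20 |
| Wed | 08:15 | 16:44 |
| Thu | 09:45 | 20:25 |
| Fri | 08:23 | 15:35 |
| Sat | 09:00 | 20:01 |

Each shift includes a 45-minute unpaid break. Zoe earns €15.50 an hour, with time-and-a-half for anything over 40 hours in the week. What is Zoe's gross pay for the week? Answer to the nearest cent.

€711.06

Tue: 08:02–18:20 = 10 h 18 min; less 45 min break → 9 h 33 min
Wed: 08:15–16:44 = 8 h 29 min; less 45 min break → 7 h 44 min
Thu: 09:45–20:25 = 10 h 40 min; less 45 min break → 9 h 55 min
Fri: 08:23–15:35 = 7 h 12 min; less 45 min break → 6 h 27 min
Sat: 09:00–20:01 = 11 h 1 min; less 45 min break → 10 h 16 min
Total worked: 43 h 55 min = 2635 min.
Regular 40 h 0 min = 2400 min at €15.50/h; overtime 3 h 55 min = 235 min at €23.25/h.
Pay = (2400 × €15.50 + 235 × €23.25) ÷ 60 = €711.06.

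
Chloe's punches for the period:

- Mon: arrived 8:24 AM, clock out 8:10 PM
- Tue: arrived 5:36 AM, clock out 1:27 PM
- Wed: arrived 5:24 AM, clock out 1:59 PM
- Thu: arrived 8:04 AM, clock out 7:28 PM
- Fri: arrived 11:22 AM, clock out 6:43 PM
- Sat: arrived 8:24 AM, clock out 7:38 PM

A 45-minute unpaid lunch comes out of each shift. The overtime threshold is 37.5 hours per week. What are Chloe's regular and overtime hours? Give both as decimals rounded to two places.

Mon: 8:24 AM–8:10 PM = 11 h 46 min; less 45 min break → 11 h 1 min
Tue: 5:36 AM–1:27 PM = 7 h 51 min; less 45 min break → 7 h 6 min
Wed: 5:24 AM–1:59 PM = 8 h 35 min; less 45 min break → 7 h 50 min
Thu: 8:04 AM–7:28 PM = 11 h 24 min; less 45 min break → 10 h 39 min
Fri: 11:22 AM–6:43 PM = 7 h 21 min; less 45 min break → 6 h 36 min
Sat: 8:24 AM–7:38 PM = 11 h 14 min; less 45 min break → 10 h 29 min
Total worked: 53 h 41 min = 53.68 h.
Threshold 37.5 h → overtime 16 h 11 min, regular 37 h 30 min.

Regular 37.50 hours, overtime 16.18 hours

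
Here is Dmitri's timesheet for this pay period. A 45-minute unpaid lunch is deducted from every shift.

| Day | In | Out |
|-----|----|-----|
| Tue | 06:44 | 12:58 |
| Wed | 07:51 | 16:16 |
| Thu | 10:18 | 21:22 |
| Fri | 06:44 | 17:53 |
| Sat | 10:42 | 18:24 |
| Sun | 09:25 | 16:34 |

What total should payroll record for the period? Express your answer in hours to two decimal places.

Tue: 06:44–12:58 = 6 h 14 min; less 45 min break → 5 h 29 min
Wed: 07:51–16:16 = 8 h 25 min; less 45 min break → 7 h 40 min
Thu: 10:18–21:22 = 11 h 4 min; less 45 min break → 10 h 19 min
Fri: 06:44–17:53 = 11 h 9 min; less 45 min break → 10 h 24 min
Sat: 10:42–18:24 = 7 h 42 min; less 45 min break → 6 h 57 min
Sun: 09:25–16:34 = 7 h 9 min; less 45 min break → 6 h 24 min
Total: 5 h 29 min + 7 h 40 min + 10 h 19 min + 10 h 24 min + 6 h 57 min + 6 h 24 min = 47 h 13 min.

47.22 hours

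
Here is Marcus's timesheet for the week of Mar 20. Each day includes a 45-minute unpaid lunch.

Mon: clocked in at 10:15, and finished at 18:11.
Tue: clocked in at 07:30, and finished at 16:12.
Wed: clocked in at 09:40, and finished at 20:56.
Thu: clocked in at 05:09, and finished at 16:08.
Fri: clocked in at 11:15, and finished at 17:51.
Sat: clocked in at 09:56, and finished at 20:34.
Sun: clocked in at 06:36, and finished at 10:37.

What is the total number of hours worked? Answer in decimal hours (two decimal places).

54.88 hours

Mon: 10:15–18:11 = 7 h 56 min; less 45 min break → 7 h 11 min
Tue: 07:30–16:12 = 8 h 42 min; less 45 min break → 7 h 57 min
Wed: 09:40–20:56 = 11 h 16 min; less 45 min break → 10 h 31 min
Thu: 05:09–16:08 = 10 h 59 min; less 45 min break → 10 h 14 min
Fri: 11:15–17:51 = 6 h 36 min; less 45 min break → 5 h 51 min
Sat: 09:56–20:34 = 10 h 38 min; less 45 min break → 9 h 53 min
Sun: 06:36–10:37 = 4 h 1 min; less 45 min break → 3 h 16 min
Total: 7 h 11 min + 7 h 57 min + 10 h 31 min + 10 h 14 min + 5 h 51 min + 9 h 53 min + 3 h 16 min = 54 h 53 min.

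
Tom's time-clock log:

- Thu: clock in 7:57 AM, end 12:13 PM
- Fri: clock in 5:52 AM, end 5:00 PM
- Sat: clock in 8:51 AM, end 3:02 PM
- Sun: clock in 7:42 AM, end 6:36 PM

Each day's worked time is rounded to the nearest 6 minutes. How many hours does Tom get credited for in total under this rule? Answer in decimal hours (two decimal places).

Thu: 7:57 AM–12:13 PM = 4 h 16 min → rounds to 4 h 18 min
Fri: 5:52 AM–5:00 PM = 11 h 8 min → rounds to 11 h 6 min
Sat: 8:51 AM–3:02 PM = 6 h 11 min → rounds to 6 h 12 min
Sun: 7:42 AM–6:36 PM = 10 h 54 min → rounds to 10 h 54 min
Total credited: 32 h 30 min.

32.50 hours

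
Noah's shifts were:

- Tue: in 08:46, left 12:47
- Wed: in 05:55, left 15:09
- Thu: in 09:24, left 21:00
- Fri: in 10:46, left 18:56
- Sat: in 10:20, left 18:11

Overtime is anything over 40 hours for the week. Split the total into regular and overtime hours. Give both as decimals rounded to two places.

Regular 40.00 hours, overtime 0.87 hours

Tue: 08:46–12:47 = 4 h 1 min
Wed: 05:55–15:09 = 9 h 14 min
Thu: 09:24–21:00 = 11 h 36 min
Fri: 10:46–18:56 = 8 h 10 min
Sat: 10:20–18:11 = 7 h 51 min
Total worked: 40 h 52 min = 40.87 h.
Threshold 40 h → overtime 0 h 52 min, regular 40 h 0 min.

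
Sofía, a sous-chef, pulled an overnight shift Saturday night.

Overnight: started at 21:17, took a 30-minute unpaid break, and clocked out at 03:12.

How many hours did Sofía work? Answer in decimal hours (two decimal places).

5.42 hours

Overnight: 21:17 → midnight = 2 h 43 min; midnight → 03:12 = 3 h 12 min; span 5 h 55 min; less 30 min break → 5 h 25 min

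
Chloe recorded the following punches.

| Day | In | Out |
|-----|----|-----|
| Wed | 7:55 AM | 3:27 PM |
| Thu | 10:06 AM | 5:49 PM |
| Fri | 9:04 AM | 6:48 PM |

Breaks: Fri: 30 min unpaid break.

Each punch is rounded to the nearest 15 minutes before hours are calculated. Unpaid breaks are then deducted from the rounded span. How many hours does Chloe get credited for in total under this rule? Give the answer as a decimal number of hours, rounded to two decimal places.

24.50 hours

Wed: in 7:55 AM→8:00 AM, out 3:27 PM→3:30 PM; 7 h 30 min
Thu: in 10:06 AM→10:00 AM, out 5:49 PM→5:45 PM; 7 h 45 min
Fri: in 9:04 AM→9:00 AM, out 6:48 PM→6:45 PM; 9 h 45 min − 30 min = 9 h 15 min
Total credited: 24 h 30 min.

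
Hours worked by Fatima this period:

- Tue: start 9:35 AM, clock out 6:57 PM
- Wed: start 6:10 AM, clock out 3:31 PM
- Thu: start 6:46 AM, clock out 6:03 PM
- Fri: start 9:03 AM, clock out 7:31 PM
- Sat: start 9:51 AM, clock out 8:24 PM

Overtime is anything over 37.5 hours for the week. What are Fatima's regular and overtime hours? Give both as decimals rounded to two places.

Tue: 9:35 AM–6:57 PM = 9 h 22 min
Wed: 6:10 AM–3:31 PM = 9 h 21 min
Thu: 6:46 AM–6:03 PM = 11 h 17 min
Fri: 9:03 AM–7:31 PM = 10 h 28 min
Sat: 9:51 AM–8:24 PM = 10 h 33 min
Total worked: 51 h 1 min = 51.02 h.
Threshold 37.5 h → overtime 13 h 31 min, regular 37 h 30 min.

Regular 37.50 hours, overtime 13.52 hours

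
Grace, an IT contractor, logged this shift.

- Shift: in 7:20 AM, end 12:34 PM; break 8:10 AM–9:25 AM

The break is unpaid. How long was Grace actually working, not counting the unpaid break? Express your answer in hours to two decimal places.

3.98 hours

Shift: 7:20 AM–12:34 PM = 5 h 14 min; less 75 min break → 3 h 59 min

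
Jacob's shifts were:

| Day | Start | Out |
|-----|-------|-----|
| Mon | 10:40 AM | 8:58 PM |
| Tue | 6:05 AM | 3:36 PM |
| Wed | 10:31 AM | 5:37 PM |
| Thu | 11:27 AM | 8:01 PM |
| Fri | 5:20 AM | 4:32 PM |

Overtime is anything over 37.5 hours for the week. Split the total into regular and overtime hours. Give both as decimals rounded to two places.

Mon: 10:40 AM–8:58 PM = 10 h 18 min
Tue: 6:05 AM–3:36 PM = 9 h 31 min
Wed: 10:31 AM–5:37 PM = 7 h 6 min
Thu: 11:27 AM–8:01 PM = 8 h 34 min
Fri: 5:20 AM–4:32 PM = 11 h 12 min
Total worked: 46 h 41 min = 46.68 h.
Threshold 37.5 h → overtime 9 h 11 min, regular 37 h 30 min.

Regular 37.50 hours, overtime 9.18 hours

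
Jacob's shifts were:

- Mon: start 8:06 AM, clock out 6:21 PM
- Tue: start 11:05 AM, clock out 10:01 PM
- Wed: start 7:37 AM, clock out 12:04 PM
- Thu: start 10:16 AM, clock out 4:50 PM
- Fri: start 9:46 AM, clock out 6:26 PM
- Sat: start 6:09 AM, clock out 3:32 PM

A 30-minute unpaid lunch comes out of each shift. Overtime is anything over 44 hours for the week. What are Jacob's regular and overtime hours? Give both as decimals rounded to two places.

Mon: 8:06 AM–6:21 PM = 10 h 15 min; less 30 min break → 9 h 45 min
Tue: 11:05 AM–10:01 PM = 10 h 56 min; less 30 min break → 10 h 26 min
Wed: 7:37 AM–12:04 PM = 4 h 27 min; less 30 min break → 3 h 57 min
Thu: 10:16 AM–4:50 PM = 6 h 34 min; less 30 min break → 6 h 4 min
Fri: 9:46 AM–6:26 PM = 8 h 40 min; less 30 min break → 8 h 10 min
Sat: 6:09 AM–3:32 PM = 9 h 23 min; less 30 min break → 8 h 53 min
Total worked: 47 h 15 min = 47.25 h.
Threshold 44 h → overtime 3 h 15 min, regular 44 h 0 min.

Regular 44.00 hours, overtime 3.25 hours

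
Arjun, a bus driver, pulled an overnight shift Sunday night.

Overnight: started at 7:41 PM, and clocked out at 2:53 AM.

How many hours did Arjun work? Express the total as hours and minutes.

Overnight: 7:41 PM → midnight = 4 h 19 min; midnight → 2:53 AM = 2 h 53 min; span 7 h 12 min

7 h 12 min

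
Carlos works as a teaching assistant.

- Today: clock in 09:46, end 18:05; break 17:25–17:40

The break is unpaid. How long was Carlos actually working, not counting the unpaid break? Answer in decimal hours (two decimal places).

Today: 09:46–18:05 = 8 h 19 min; less 15 min break → 8 h 4 min

8.07 hours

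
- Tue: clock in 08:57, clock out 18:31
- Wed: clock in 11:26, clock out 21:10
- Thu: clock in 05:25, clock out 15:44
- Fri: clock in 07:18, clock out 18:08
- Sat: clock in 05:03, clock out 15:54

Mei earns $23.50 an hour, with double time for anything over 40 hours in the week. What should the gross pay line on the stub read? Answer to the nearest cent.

$1471.10

Tue: 08:57–18:31 = 9 h 34 min
Wed: 11:26–21:10 = 9 h 44 min
Thu: 05:25–15:44 = 10 h 19 min
Fri: 07:18–18:08 = 10 h 50 min
Sat: 05:03–15:54 = 10 h 51 min
Total worked: 51 h 18 min = 3078 min.
Regular 40 h 0 min = 2400 min at $23.50/h; overtime 11 h 18 min = 678 min at $47.00/h.
Pay = (2400 × $23.50 + 678 × $47.00) ÷ 60 = $1471.10.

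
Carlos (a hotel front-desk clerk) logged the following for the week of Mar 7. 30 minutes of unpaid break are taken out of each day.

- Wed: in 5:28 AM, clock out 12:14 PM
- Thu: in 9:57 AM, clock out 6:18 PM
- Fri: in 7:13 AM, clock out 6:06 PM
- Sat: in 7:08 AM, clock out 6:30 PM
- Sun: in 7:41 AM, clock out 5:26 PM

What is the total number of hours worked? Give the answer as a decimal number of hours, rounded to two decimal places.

Wed: 5:28 AM–12:14 PM = 6 h 46 min; less 30 min break → 6 h 16 min
Thu: 9:57 AM–6:18 PM = 8 h 21 min; less 30 min break → 7 h 51 min
Fri: 7:13 AM–6:06 PM = 10 h 53 min; less 30 min break → 10 h 23 min
Sat: 7:08 AM–6:30 PM = 11 h 22 min; less 30 min break → 10 h 52 min
Sun: 7:41 AM–5:26 PM = 9 h 45 min; less 30 min break → 9 h 15 min
Total: 6 h 16 min + 7 h 51 min + 10 h 23 min + 10 h 52 min + 9 h 15 min = 44 h 37 min.

44.62 hours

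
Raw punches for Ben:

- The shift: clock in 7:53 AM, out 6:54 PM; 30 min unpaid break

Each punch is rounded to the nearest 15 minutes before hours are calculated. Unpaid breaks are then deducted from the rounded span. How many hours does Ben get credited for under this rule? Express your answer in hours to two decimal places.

10.50 hours

The shift: in 7:53 AM→8:00 AM, out 6:54 PM→7:00 PM; 11 h 0 min − 30 min = 10 h 30 min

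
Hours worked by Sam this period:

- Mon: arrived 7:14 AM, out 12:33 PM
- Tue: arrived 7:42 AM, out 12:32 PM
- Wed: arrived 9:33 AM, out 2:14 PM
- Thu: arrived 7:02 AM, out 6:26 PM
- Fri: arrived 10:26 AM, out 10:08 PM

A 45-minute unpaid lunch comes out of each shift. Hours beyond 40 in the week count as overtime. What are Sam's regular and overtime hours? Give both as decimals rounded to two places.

Regular 34.18 hours, overtime 0.00 hours

Mon: 7:14 AM–12:33 PM = 5 h 19 min; less 45 min break → 4 h 34 min
Tue: 7:42 AM–12:32 PM = 4 h 50 min; less 45 min break → 4 h 5 min
Wed: 9:33 AM–2:14 PM = 4 h 41 min; less 45 min break → 3 h 56 min
Thu: 7:02 AM–6:26 PM = 11 h 24 min; less 45 min break → 10 h 39 min
Fri: 10:26 AM–10:08 PM = 11 h 42 min; less 45 min break → 10 h 57 min
Total worked: 34 h 11 min = 34.18 h.
Threshold 40 h → overtime 0 h 0 min, regular 34 h 11 min.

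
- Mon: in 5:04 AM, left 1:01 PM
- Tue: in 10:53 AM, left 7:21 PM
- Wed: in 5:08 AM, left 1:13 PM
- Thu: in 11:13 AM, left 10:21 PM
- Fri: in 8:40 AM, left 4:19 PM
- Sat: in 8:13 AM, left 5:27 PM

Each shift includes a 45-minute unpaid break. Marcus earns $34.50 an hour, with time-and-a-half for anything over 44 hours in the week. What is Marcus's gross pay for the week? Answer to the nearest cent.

$1725.86

Mon: 5:04 AM–1:01 PM = 7 h 57 min; less 45 min break → 7 h 12 min
Tue: 10:53 AM–7:21 PM = 8 h 28 min; less 45 min break → 7 h 43 min
Wed: 5:08 AM–1:13 PM = 8 h 5 min; less 45 min break → 7 h 20 min
Thu: 11:13 AM–10:21 PM = 11 h 8 min; less 45 min break → 10 h 23 min
Fri: 8:40 AM–4:19 PM = 7 h 39 min; less 45 min break → 6 h 54 min
Sat: 8:13 AM–5:27 PM = 9 h 14 min; less 45 min break → 8 h 29 min
Total worked: 48 h 1 min = 2881 min.
Regular 44 h 0 min = 2640 min at $34.50/h; overtime 4 h 1 min = 241 min at $51.75/h.
Pay = (2640 × $34.50 + 241 × $51.75) ÷ 60 = $1725.86.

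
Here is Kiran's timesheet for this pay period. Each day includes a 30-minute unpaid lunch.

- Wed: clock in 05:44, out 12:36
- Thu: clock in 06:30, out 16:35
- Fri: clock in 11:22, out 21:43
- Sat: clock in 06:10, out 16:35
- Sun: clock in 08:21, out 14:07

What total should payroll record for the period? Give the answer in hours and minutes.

Wed: 05:44–12:36 = 6 h 52 min; less 30 min break → 6 h 22 min
Thu: 06:30–16:35 = 10 h 5 min; less 30 min break → 9 h 35 min
Fri: 11:22–21:43 = 10 h 21 min; less 30 min break → 9 h 51 min
Sat: 06:10–16:35 = 10 h 25 min; less 30 min break → 9 h 55 min
Sun: 08:21–14:07 = 5 h 46 min; less 30 min break → 5 h 16 min
Total: 6 h 22 min + 9 h 35 min + 9 h 51 min + 9 h 55 min + 5 h 16 min = 40 h 59 min.

40 h 59 min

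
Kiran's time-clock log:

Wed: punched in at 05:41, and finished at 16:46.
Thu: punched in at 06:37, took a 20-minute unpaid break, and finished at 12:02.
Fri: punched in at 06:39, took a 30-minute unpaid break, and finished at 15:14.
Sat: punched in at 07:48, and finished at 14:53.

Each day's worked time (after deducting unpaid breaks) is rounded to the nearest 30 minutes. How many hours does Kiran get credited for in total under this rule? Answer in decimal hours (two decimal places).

Wed: 05:41–16:46 = 11 h 5 min → rounds to 11 h 0 min
Thu: 06:37–12:02 = 5 h 25 min − 20 min = 5 h 5 min → rounds to 5 h 0 min
Fri: 06:39–15:14 = 8 h 35 min − 30 min = 8 h 5 min → rounds to 8 h 0 min
Sat: 07:48–14:53 = 7 h 5 min → rounds to 7 h 0 min
Total credited: 31 h 0 min.

31.00 hours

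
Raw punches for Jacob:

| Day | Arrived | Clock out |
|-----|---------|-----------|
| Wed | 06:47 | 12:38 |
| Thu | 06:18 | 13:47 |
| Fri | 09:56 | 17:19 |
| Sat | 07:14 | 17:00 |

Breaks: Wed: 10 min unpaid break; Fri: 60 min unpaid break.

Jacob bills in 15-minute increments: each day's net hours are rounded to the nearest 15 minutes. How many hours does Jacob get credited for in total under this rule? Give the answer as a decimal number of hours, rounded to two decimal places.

Wed: 06:47–12:38 = 5 h 51 min − 10 min = 5 h 41 min → rounds to 5 h 45 min
Thu: 06:18–13:47 = 7 h 29 min → rounds to 7 h 30 min
Fri: 09:56–17:19 = 7 h 23 min − 60 min = 6 h 23 min → rounds to 6 h 30 min
Sat: 07:14–17:00 = 9 h 46 min → rounds to 9 h 45 min
Total credited: 29 h 30 min.

29.50 hours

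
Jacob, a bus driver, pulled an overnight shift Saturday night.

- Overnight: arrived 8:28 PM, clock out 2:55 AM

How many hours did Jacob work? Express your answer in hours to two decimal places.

6.45 hours

Overnight: 8:28 PM → midnight = 3 h 32 min; midnight → 2:55 AM = 2 h 55 min; span 6 h 27 min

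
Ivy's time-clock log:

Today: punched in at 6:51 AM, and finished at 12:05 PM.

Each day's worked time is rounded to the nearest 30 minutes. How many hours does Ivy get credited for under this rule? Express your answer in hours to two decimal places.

Today: 6:51 AM–12:05 PM = 5 h 14 min → rounds to 5 h 0 min

5.00 hours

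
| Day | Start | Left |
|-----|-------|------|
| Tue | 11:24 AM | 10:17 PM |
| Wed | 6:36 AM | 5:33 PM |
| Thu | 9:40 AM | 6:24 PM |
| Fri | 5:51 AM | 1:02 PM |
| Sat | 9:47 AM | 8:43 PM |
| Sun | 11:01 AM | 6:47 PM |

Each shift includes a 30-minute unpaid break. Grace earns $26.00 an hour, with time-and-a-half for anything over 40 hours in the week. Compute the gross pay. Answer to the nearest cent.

$1564.55

Tue: 11:24 AM–10:17 PM = 10 h 53 min; less 30 min break → 10 h 23 min
Wed: 6:36 AM–5:33 PM = 10 h 57 min; less 30 min break → 10 h 27 min
Thu: 9:40 AM–6:24 PM = 8 h 44 min; less 30 min break → 8 h 14 min
Fri: 5:51 AM–1:02 PM = 7 h 11 min; less 30 min break → 6 h 41 min
Sat: 9:47 AM–8:43 PM = 10 h 56 min; less 30 min break → 10 h 26 min
Sun: 11:01 AM–6:47 PM = 7 h 46 min; less 30 min break → 7 h 16 min
Total worked: 53 h 27 min = 3207 min.
Regular 40 h 0 min = 2400 min at $26.00/h; overtime 13 h 27 min = 807 min at $39.00/h.
Pay = (2400 × $26.00 + 807 × $39.00) ÷ 60 = $1564.55.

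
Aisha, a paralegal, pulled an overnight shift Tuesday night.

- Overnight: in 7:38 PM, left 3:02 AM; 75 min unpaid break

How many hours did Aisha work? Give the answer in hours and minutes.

6 h 9 min

Overnight: 7:38 PM → midnight = 4 h 22 min; midnight → 3:02 AM = 3 h 2 min; span 7 h 24 min; less 75 min break → 6 h 9 min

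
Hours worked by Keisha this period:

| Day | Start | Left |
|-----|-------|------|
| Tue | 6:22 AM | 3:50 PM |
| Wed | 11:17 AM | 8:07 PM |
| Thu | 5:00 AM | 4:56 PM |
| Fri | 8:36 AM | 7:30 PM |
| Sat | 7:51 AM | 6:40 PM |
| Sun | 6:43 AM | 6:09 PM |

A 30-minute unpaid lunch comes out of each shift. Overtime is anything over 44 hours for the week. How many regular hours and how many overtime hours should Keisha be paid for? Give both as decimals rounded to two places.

Regular 44.00 hours, overtime 16.38 hours

Tue: 6:22 AM–3:50 PM = 9 h 28 min; less 30 min break → 8 h 58 min
Wed: 11:17 AM–8:07 PM = 8 h 50 min; less 30 min break → 8 h 20 min
Thu: 5:00 AM–4:56 PM = 11 h 56 min; less 30 min break → 11 h 26 min
Fri: 8:36 AM–7:30 PM = 10 h 54 min; less 30 min break → 10 h 24 min
Sat: 7:51 AM–6:40 PM = 10 h 49 min; less 30 min break → 10 h 19 min
Sun: 6:43 AM–6:09 PM = 11 h 26 min; less 30 min break → 10 h 56 min
Total worked: 60 h 23 min = 60.38 h.
Threshold 44 h → overtime 16 h 23 min, regular 44 h 0 min.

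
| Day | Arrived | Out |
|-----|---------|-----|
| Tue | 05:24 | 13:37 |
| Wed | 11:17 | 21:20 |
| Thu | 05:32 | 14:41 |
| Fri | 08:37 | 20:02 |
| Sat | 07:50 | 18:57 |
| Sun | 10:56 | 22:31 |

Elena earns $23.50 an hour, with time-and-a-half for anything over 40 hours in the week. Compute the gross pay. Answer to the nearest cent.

Tue: 05:24–13:37 = 8 h 13 min
Wed: 11:17–21:20 = 10 h 3 min
Thu: 05:32–14:41 = 9 h 9 min
Fri: 08:37–20:02 = 11 h 25 min
Sat: 07:50–18:57 = 11 h 7 min
Sun: 10:56–22:31 = 11 h 35 min
Total worked: 61 h 32 min = 3692 min.
Regular 40 h 0 min = 2400 min at $23.50/h; overtime 21 h 32 min = 1292 min at $35.25/h.
Pay = (2400 × $23.50 + 1292 × $35.25) ÷ 60 = $1699.05.

$1699.05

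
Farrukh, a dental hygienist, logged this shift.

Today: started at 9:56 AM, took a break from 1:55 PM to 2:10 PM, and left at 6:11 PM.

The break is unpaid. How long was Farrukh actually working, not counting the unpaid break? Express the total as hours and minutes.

8 h 0 min

Today: 9:56 AM–6:11 PM = 8 h 15 min; less 15 min break → 8 h 0 min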